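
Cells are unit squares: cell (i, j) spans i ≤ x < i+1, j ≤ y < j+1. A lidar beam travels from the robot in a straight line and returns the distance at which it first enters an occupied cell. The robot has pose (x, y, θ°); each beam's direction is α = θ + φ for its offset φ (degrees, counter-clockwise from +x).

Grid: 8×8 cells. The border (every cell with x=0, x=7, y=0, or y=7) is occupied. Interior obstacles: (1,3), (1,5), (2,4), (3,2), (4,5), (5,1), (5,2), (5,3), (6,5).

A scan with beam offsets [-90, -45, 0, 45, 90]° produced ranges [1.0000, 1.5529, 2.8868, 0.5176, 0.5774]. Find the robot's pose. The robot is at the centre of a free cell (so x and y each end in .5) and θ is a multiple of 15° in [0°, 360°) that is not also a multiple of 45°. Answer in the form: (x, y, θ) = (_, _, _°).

Enumerate (i+0.5, j+0.5, θ) over the 27 free cells and 16 admissible headings. For each, cast all 5 beams and compare to the given ranges.
  (2.5, 5.5, 60°): beam 1 = 3.0000 ≠ 1.0000 ✗
  (3.5, 5.5, 285°): beam 1 = 1.5529 ≠ 1.0000 ✗
  (6.5, 1.5, 60°): beam 1 = 0.5774 ≠ 1.0000 ✗
  (4.5, 6.5, 105°): beam 1 = 1.9319 ≠ 1.0000 ✗
  …
  (3.5, 3.5, 210°): r_1=1.0000, r_2=1.5529, r_3=2.8868, r_4=0.5176, r_5=0.5774 — all match ✓
Only this pose fits every beam.

(x, y, θ) = (3.5, 3.5, 210°)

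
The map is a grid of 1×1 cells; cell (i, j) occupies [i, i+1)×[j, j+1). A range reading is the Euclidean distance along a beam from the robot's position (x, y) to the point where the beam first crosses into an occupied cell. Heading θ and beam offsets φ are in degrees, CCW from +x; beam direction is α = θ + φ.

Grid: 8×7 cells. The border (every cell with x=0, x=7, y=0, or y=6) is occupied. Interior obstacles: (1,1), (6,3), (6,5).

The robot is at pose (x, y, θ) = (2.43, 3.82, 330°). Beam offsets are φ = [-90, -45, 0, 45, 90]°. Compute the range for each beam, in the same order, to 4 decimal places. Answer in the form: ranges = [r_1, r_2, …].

ranges = [2.1016, 2.9195, 5.2770, 4.5592, 2.5172]

beam 1: φ=-90°, α=240°
  dir = (cos 240°, sin 240°) = (-0.5000, -0.8660); from cell (2,3)
  next x-line at t=0.8600, next y-line at t=0.9469; Δt_x=2.0000, Δt_y=1.1547
    x: enter (1,3) at t=0.8600
    y: enter (1,2) at t=0.9469
    y: enter (1,1) at t=2.1016 ← occupied
  → r_1 = 2.1016
beam 2: φ=-45°, α=285°
  dir = (cos 285°, sin 285°) = (0.2588, -0.9659); from cell (2,3)
  next x-line at t=2.2023, next y-line at t=0.8489; Δt_x=3.8637, Δt_y=1.0353
    y: enter (2,2) at t=0.8489
    y: enter (2,1) at t=1.8842
    x: enter (3,1) at t=2.2023
    y: enter (3,0) at t=2.9195 ← occupied
  → r_2 = 2.9195
beam 3: φ=0°, α=330°
  dir = (cos 330°, sin 330°) = (0.8660, -0.5000); from cell (2,3)
  next x-line at t=0.6582, next y-line at t=1.6400; Δt_x=1.1547, Δt_y=2.0000
    x: enter (3,3) at t=0.6582
    y: enter (3,2) at t=1.6400
    x: enter (4,2) at t=1.8129
    x: enter (5,2) at t=2.9676
    y: enter (5,1) at t=3.6400
    x: enter (6,1) at t=4.1223
    x: enter (7,1) at t=5.2770 ← occupied
  → r_3 = 5.2770
beam 4: φ=45°, α=15°
  dir = (cos 15°, sin 15°) = (0.9659, 0.2588); from cell (2,3)
  next x-line at t=0.5901, next y-line at t=0.6955; Δt_x=1.0353, Δt_y=3.8637
    x: enter (3,3) at t=0.5901
    y: enter (3,4) at t=0.6955
    x: enter (4,4) at t=1.6254
    x: enter (5,4) at t=2.6607
    x: enter (6,4) at t=3.6959
    y: enter (6,5) at t=4.5592 ← occupied
  → r_4 = 4.5592
beam 5: φ=90°, α=60°
  dir = (cos 60°, sin 60°) = (0.5000, 0.8660); from cell (2,3)
  next x-line at t=1.1400, next y-line at t=0.2078; Δt_x=2.0000, Δt_y=1.1547
    y: enter (2,4) at t=0.2078
    x: enter (3,4) at t=1.1400
    y: enter (3,5) at t=1.3625
    y: enter (3,6) at t=2.5172 ← occupied
  → r_5 = 2.5172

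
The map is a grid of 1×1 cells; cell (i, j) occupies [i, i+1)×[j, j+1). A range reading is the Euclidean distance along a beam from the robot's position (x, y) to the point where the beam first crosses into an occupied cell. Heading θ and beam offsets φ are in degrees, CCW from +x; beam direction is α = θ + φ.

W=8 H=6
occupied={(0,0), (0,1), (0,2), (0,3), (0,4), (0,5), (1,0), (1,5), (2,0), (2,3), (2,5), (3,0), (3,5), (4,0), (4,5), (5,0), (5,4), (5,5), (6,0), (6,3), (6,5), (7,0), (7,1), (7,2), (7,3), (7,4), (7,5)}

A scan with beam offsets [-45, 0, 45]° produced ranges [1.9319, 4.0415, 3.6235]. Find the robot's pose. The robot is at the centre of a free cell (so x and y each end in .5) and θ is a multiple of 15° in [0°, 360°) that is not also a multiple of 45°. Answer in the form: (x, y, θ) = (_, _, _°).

(x, y, θ) = (4.5, 4.5, 240°)

The pose lattice has 21·16 = 336 candidates. Test each by forward raycasting.
  (2.5, 2.5, 345°): beam 1 = 1.7321 ≠ 1.9319 ✗
  (6.5, 1.5, 120°): beam 1 = 1.5529 ≠ 1.9319 ✗
  (4.5, 1.5, 30°): beam 2 = 2.8868 ≠ 4.0415 ✗
  …
  (4.5, 4.5, 240°): r_1=1.9319, r_2=4.0415, r_3=3.6235 — all match ✓
No second candidate reproduces the full scan.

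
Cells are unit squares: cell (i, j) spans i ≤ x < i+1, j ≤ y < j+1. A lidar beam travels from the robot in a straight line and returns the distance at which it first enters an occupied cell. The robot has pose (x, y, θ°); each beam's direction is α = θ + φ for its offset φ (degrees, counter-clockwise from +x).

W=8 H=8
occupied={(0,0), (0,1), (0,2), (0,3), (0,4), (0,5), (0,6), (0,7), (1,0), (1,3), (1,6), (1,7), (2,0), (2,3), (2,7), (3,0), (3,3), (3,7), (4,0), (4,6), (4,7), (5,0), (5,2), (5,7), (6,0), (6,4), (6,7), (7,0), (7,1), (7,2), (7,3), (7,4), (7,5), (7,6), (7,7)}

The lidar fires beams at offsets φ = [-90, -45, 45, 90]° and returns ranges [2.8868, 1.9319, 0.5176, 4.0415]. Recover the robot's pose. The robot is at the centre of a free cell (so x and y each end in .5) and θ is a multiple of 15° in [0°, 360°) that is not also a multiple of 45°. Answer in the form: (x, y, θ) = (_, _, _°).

(x, y, θ) = (3.5, 4.5, 240°)

Enumerate (i+0.5, j+0.5, θ) over the 29 free cells and 16 admissible headings. For each, cast all 4 beams and compare to the given ranges.
  (1.5, 1.5, 120°): beam 1 = 5.1962 ≠ 2.8868 ✗
  (2.5, 2.5, 240°): beam 1 = 1.0000 ≠ 2.8868 ✗
  (5.5, 4.5, 15°): beam 1 = 1.5529 ≠ 2.8868 ✗
  …
  (3.5, 4.5, 240°): r_1=2.8868, r_2=1.9319, r_3=0.5176, r_4=4.0415 — all match ✓
Unique over the lattice → pose = (3.5, 4.5, 240°).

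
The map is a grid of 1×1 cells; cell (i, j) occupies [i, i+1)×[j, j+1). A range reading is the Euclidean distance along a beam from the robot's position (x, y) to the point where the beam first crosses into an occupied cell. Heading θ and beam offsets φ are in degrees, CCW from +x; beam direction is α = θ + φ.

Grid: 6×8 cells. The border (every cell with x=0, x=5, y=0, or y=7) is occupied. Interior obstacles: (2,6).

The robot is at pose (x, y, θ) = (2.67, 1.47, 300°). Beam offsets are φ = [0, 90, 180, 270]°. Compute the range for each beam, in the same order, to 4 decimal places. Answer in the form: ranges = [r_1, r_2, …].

beam 1: φ=0°, α=300°
  dir = (cos 300°, sin 300°) = (0.5000, -0.8660); from cell (2,1)
  next x-line at t=0.6600, next y-line at t=0.5427; Δt_x=2.0000, Δt_y=1.1547
    y: enter (2,0) at t=0.5427 ← occupied
  → r_1 = 0.5427
beam 2: φ=90°, α=30°
  dir = (cos 30°, sin 30°) = (0.8660, 0.5000); from cell (2,1)
  next x-line at t=0.3811, next y-line at t=1.0600; Δt_x=1.1547, Δt_y=2.0000
    x: enter (3,1) at t=0.3811
    y: enter (3,2) at t=1.0600
    x: enter (4,2) at t=1.5358
    x: enter (5,2) at t=2.6905 ← occupied
  → r_2 = 2.6905
beam 3: φ=180°, α=120°
  dir = (cos 120°, sin 120°) = (-0.5000, 0.8660); from cell (2,1)
  next x-line at t=1.3400, next y-line at t=0.6120; Δt_x=2.0000, Δt_y=1.1547
    y: enter (2,2) at t=0.6120
    x: enter (1,2) at t=1.3400
    y: enter (1,3) at t=1.7667
    y: enter (1,4) at t=2.9214
    x: enter (0,4) at t=3.3400 ← occupied
  → r_3 = 3.3400
beam 4: φ=270°, α=210°
  dir = (cos 210°, sin 210°) = (-0.8660, -0.5000); from cell (2,1)
  next x-line at t=0.7736, next y-line at t=0.9400; Δt_x=1.1547, Δt_y=2.0000
    x: enter (1,1) at t=0.7736
    y: enter (1,0) at t=0.9400 ← occupied
  → r_4 = 0.9400

ranges = [0.5427, 2.6905, 3.3400, 0.9400]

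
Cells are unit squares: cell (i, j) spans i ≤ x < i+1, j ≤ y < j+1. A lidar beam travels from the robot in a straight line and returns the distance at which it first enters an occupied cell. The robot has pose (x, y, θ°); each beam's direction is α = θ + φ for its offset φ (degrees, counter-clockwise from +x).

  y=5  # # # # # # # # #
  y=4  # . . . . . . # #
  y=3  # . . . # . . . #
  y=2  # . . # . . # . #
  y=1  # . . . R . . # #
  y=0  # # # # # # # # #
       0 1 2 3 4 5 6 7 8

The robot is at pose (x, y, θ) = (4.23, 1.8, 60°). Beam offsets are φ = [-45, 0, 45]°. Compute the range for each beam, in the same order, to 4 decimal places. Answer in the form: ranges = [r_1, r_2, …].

ranges = [1.8324, 1.3856, 0.8887]

beam 1: φ=-45°, α=15°
  d=(0.9659,0.2588)  start (4,1)  tX=0.7972 tY=0.7727  stride 1/|dx|=1.0353 1/|dy|=3.8637
    cross y-line → (4,2), t=0.7727
    cross x-line → (5,2), t=0.7972
    cross x-line → (6,2), t=1.8324 (wall)
  → r_1 = 1.8324
beam 2: φ=0°, α=60°
  d=(0.5000,0.8660)  start (4,1)  tX=1.5400 tY=0.2309  stride 1/|dx|=2.0000 1/|dy|=1.1547
    cross y-line → (4,2), t=0.2309
    cross y-line → (4,3), t=1.3856 (wall)
  → r_2 = 1.3856
beam 3: φ=45°, α=105°
  d=(-0.2588,0.9659)  start (4,1)  tX=0.8887 tY=0.2071  stride 1/|dx|=3.8637 1/|dy|=1.0353
    cross y-line → (4,2), t=0.2071
    cross x-line → (3,2), t=0.8887 (wall)
  → r_3 = 0.8887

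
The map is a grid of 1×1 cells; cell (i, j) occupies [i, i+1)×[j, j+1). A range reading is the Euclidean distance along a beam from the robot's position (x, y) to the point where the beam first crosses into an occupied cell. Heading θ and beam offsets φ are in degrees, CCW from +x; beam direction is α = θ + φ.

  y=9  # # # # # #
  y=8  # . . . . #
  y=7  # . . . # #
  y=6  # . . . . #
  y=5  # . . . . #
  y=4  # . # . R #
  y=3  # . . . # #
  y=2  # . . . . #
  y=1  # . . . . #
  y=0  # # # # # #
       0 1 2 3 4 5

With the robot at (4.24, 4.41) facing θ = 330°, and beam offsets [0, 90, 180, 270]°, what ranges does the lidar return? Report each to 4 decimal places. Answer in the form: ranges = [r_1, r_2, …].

ranges = [0.8200, 1.5200, 3.7412, 0.4734]

beam 1: φ=0°, α=330°
  direction (0.8660, -0.5000); cell (4,4); t to first gridline: x 0.8776, y 0.8200 (then +1.1547 / +2.0000)
    (4,3) via y @ 0.8200  # hit
  → r_1 = 0.8200
beam 2: φ=90°, α=60°
  direction (0.5000, 0.8660); cell (4,4); t to first gridline: x 1.5200, y 0.6813 (then +2.0000 / +1.1547)
    (4,5) via y @ 0.6813
    (5,5) via x @ 1.5200  # hit
  → r_2 = 1.5200
beam 3: φ=180°, α=150°
  direction (-0.8660, 0.5000); cell (4,4); t to first gridline: x 0.2771, y 1.1800 (then +1.1547 / +2.0000)
    (3,4) via x @ 0.2771
    (3,5) via y @ 1.1800
    (2,5) via x @ 1.4318
    (1,5) via x @ 2.5865
    (1,6) via y @ 3.1800
    (0,6) via x @ 3.7412  # hit
  → r_3 = 3.7412
beam 4: φ=270°, α=240°
  direction (-0.5000, -0.8660); cell (4,4); t to first gridline: x 0.4800, y 0.4734 (then +2.0000 / +1.1547)
    (4,3) via y @ 0.4734  # hit
  → r_4 = 0.4734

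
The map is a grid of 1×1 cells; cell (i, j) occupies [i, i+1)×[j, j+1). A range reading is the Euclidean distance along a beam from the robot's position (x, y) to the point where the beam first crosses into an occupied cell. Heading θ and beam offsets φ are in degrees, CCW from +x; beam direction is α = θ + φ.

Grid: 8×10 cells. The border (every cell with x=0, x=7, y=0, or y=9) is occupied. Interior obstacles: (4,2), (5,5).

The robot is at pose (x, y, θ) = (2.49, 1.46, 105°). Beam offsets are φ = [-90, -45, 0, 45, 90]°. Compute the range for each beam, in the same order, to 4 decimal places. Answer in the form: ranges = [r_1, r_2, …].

ranges = [2.0864, 5.0200, 5.7569, 1.7205, 1.5426]

beam 1: φ=-90°, α=15°
  direction (0.9659, 0.2588); cell (2,1); t to first gridline: x 0.5280, y 2.0864 (then +1.0353 / +3.8637)
    (3,1) via x @ 0.5280
    (4,1) via x @ 1.5633
    (4,2) via y @ 2.0864  # hit
  → r_1 = 2.0864
beam 2: φ=-45°, α=60°
  direction (0.5000, 0.8660); cell (2,1); t to first gridline: x 1.0200, y 0.6235 (then +2.0000 / +1.1547)
    (2,2) via y @ 0.6235
    (3,2) via x @ 1.0200
    (3,3) via y @ 1.7782
    (3,4) via y @ 2.9329
    (4,4) via x @ 3.0200
    (4,5) via y @ 4.0876
    (5,5) via x @ 5.0200  # hit
  → r_2 = 5.0200
beam 3: φ=0°, α=105°
  direction (-0.2588, 0.9659); cell (2,1); t to first gridline: x 1.8932, y 0.5590 (then +3.8637 / +1.0353)
    (2,2) via y @ 0.5590
    (2,3) via y @ 1.5943
    (1,3) via x @ 1.8932
    (1,4) via y @ 2.6296
    (1,5) via y @ 3.6649
    (1,6) via y @ 4.7002
    (1,7) via y @ 5.7354
    (0,7) via x @ 5.7569  # hit
  → r_3 = 5.7569
beam 4: φ=45°, α=150°
  direction (-0.8660, 0.5000); cell (2,1); t to first gridline: x 0.5658, y 1.0800 (then +1.1547 / +2.0000)
    (1,1) via x @ 0.5658
    (1,2) via y @ 1.0800
    (0,2) via x @ 1.7205  # hit
  → r_4 = 1.7205
beam 5: φ=90°, α=195°
  direction (-0.9659, -0.2588); cell (2,1); t to first gridline: x 0.5073, y 1.7773 (then +1.0353 / +3.8637)
    (1,1) via x @ 0.5073
    (0,1) via x @ 1.5426  # hit
  → r_5 = 1.5426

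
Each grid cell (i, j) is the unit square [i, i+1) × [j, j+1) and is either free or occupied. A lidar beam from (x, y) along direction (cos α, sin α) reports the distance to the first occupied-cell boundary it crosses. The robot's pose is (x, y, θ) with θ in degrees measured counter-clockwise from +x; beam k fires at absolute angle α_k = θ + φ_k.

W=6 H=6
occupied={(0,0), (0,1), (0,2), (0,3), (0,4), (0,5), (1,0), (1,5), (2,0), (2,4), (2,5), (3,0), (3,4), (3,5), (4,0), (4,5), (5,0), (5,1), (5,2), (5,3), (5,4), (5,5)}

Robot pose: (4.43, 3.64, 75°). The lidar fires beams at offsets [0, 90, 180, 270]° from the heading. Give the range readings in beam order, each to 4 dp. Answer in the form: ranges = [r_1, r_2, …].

ranges = [1.4080, 1.3909, 2.7331, 0.5901]

beam 1: φ=0°, α=75°
  direction (0.2588, 0.9659); cell (4,3); t to first gridline: x 2.2023, y 0.3727 (then +3.8637 / +1.0353)
    (4,4) via y @ 0.3727
    (4,5) via y @ 1.4080  # hit
  → r_1 = 1.4080
beam 2: φ=90°, α=165°
  direction (-0.9659, 0.2588); cell (4,3); t to first gridline: x 0.4452, y 1.3909 (then +1.0353 / +3.8637)
    (3,3) via x @ 0.4452
    (3,4) via y @ 1.3909  # hit
  → r_2 = 1.3909
beam 3: φ=180°, α=255°
  direction (-0.2588, -0.9659); cell (4,3); t to first gridline: x 1.6614, y 0.6626 (then +3.8637 / +1.0353)
    (4,2) via y @ 0.6626
    (3,2) via x @ 1.6614
    (3,1) via y @ 1.6979
    (3,0) via y @ 2.7331  # hit
  → r_3 = 2.7331
beam 4: φ=270°, α=345°
  direction (0.9659, -0.2588); cell (4,3); t to first gridline: x 0.5901, y 2.4728 (then +1.0353 / +3.8637)
    (5,3) via x @ 0.5901  # hit
  → r_4 = 0.5901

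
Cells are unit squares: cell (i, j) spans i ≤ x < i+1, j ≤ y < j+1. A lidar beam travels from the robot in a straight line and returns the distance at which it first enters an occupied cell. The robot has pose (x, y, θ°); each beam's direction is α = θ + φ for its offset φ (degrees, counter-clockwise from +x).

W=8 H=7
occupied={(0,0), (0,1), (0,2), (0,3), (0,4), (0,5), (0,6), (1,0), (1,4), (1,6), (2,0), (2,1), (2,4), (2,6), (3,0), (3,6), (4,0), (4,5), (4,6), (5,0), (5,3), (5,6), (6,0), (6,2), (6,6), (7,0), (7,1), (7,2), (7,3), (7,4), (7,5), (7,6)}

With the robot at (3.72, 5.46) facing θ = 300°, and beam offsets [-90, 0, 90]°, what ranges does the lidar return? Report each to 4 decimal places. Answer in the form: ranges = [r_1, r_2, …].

beam 1: φ=-90°, α=210°
  d=(-0.8660,-0.5000)  start (3,5)  tX=0.8314 tY=0.9200  stride 1/|dx|=1.1547 1/|dy|=2.0000
    cross x-line → (2,5), t=0.8314
    cross y-line → (2,4), t=0.9200 (wall)
  → r_1 = 0.9200
beam 2: φ=0°, α=300°
  d=(0.5000,-0.8660)  start (3,5)  tX=0.5600 tY=0.5312  stride 1/|dx|=2.0000 1/|dy|=1.1547
    cross y-line → (3,4), t=0.5312
    cross x-line → (4,4), t=0.5600
    cross y-line → (4,3), t=1.6859
    cross x-line → (5,3), t=2.5600 (wall)
  → r_2 = 2.5600
beam 3: φ=90°, α=30°
  d=(0.8660,0.5000)  start (3,5)  tX=0.3233 tY=1.0800  stride 1/|dx|=1.1547 1/|dy|=2.0000
    cross x-line → (4,5), t=0.3233 (wall)
  → r_3 = 0.3233

ranges = [0.9200, 2.5600, 0.3233]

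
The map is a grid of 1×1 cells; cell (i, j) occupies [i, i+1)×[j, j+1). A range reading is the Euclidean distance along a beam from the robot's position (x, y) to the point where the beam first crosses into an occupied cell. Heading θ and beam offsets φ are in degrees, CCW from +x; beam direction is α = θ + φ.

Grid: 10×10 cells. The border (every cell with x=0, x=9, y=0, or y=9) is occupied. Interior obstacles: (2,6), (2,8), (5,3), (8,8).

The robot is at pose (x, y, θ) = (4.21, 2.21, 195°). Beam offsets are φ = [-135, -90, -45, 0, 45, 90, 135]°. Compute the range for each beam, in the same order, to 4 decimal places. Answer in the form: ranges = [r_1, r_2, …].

ranges = [1.5800, 4.6751, 3.7066, 3.3232, 1.3972, 1.2527, 2.4200]

beam 1: φ=-135°, α=60°
  direction (0.5000, 0.8660); cell (4,2); t to first gridline: x 1.5800, y 0.9122 (then +2.0000 / +1.1547)
    (4,3) via y @ 0.9122
    (5,3) via x @ 1.5800  # hit
  → r_1 = 1.5800
beam 2: φ=-90°, α=105°
  direction (-0.2588, 0.9659); cell (4,2); t to first gridline: x 0.8114, y 0.8179 (then +3.8637 / +1.0353)
    (3,2) via x @ 0.8114
    (3,3) via y @ 0.8179
    (3,4) via y @ 1.8531
    (3,5) via y @ 2.8884
    (3,6) via y @ 3.9237
    (2,6) via x @ 4.6751  # hit
  → r_2 = 4.6751
beam 3: φ=-45°, α=150°
  direction (-0.8660, 0.5000); cell (4,2); t to first gridline: x 0.2425, y 1.5800 (then +1.1547 / +2.0000)
    (3,2) via x @ 0.2425
    (2,2) via x @ 1.3972
    (2,3) via y @ 1.5800
    (1,3) via x @ 2.5519
    (1,4) via y @ 3.5800
    (0,4) via x @ 3.7066  # hit
  → r_3 = 3.7066
beam 4: φ=0°, α=195°
  direction (-0.9659, -0.2588); cell (4,2); t to first gridline: x 0.2174, y 0.8114 (then +1.0353 / +3.8637)
    (3,2) via x @ 0.2174
    (3,1) via y @ 0.8114
    (2,1) via x @ 1.2527
    (1,1) via x @ 2.2880
    (0,1) via x @ 3.3232  # hit
  → r_4 = 3.3232
beam 5: φ=45°, α=240°
  direction (-0.5000, -0.8660); cell (4,2); t to first gridline: x 0.4200, y 0.2425 (then +2.0000 / +1.1547)
    (4,1) via y @ 0.2425
    (3,1) via x @ 0.4200
    (3,0) via y @ 1.3972  # hit
  → r_5 = 1.3972
beam 6: φ=90°, α=285°
  direction (0.2588, -0.9659); cell (4,2); t to first gridline: x 3.0523, y 0.2174 (then +3.8637 / +1.0353)
    (4,1) via y @ 0.2174
    (4,0) via y @ 1.2527  # hit
  → r_6 = 1.2527
beam 7: φ=135°, α=330°
  direction (0.8660, -0.5000); cell (4,2); t to first gridline: x 0.9122, y 0.4200 (then +1.1547 / +2.0000)
    (4,1) via y @ 0.4200
    (5,1) via x @ 0.9122
    (6,1) via x @ 2.0669
    (6,0) via y @ 2.4200  # hit
  → r_7 = 2.4200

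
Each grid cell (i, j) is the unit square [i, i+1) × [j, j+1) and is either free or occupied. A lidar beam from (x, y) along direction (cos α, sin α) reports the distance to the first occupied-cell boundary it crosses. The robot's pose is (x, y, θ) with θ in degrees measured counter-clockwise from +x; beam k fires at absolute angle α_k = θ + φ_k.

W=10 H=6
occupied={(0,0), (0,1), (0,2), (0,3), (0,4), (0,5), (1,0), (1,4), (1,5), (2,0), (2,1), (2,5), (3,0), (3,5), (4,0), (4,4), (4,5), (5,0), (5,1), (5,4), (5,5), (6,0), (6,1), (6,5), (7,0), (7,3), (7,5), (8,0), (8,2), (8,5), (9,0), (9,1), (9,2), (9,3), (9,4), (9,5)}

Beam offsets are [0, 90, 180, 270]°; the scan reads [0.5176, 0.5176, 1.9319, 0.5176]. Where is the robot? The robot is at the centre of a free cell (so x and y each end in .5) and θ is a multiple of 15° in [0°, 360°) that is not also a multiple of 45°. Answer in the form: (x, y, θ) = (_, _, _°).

The pose lattice has 24·16 = 384 candidates. Test each by forward raycasting.
  (8.5, 4.5, 345°): beam 4 = 1.5529 ≠ 0.5176 ✗
  (4.5, 3.5, 330°): beam 1 = 5.0000 ≠ 0.5176 ✗
  (3.5, 4.5, 120°): beam 1 = 0.5774 ≠ 0.5176 ✗
  (3.5, 2.5, 120°): beam 1 = 2.8868 ≠ 0.5176 ✗
  (1.5, 2.5, 120°): beam 1 = 1.0000 ≠ 0.5176 ✗
  …
  (1.5, 1.5, 285°): r_1=0.5176, r_2=0.5176, r_3=1.9319, r_4=0.5176 — all match ✓
Only this pose fits every beam.

(x, y, θ) = (1.5, 1.5, 285°)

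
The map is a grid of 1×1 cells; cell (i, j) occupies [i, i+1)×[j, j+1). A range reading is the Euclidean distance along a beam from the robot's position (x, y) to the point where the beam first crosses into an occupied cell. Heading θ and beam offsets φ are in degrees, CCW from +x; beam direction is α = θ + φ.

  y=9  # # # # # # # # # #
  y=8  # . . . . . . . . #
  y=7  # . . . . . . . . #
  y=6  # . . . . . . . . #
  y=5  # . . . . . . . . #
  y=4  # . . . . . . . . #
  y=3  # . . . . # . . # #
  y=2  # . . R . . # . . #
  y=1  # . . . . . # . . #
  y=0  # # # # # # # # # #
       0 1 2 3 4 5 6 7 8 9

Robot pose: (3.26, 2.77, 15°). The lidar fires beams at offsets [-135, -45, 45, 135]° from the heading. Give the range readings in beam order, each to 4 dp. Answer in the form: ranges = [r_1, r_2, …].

beam 1: φ=-135°, α=240°
  direction (-0.5000, -0.8660); cell (3,2); t to first gridline: x 0.5200, y 0.8891 (then +2.0000 / +1.1547)
    (2,2) via x @ 0.5200
    (2,1) via y @ 0.8891
    (2,0) via y @ 2.0438  # hit
  → r_1 = 2.0438
beam 2: φ=-45°, α=330°
  direction (0.8660, -0.5000); cell (3,2); t to first gridline: x 0.8545, y 1.5400 (then +1.1547 / +2.0000)
    (4,2) via x @ 0.8545
    (4,1) via y @ 1.5400
    (5,1) via x @ 2.0092
    (6,1) via x @ 3.1639  # hit
  → r_2 = 3.1639
beam 3: φ=45°, α=60°
  direction (0.5000, 0.8660); cell (3,2); t to first gridline: x 1.4800, y 0.2656 (then +2.0000 / +1.1547)
    (3,3) via y @ 0.2656
    (3,4) via y @ 1.4203
    (4,4) via x @ 1.4800
    (4,5) via y @ 2.5750
    (5,5) via x @ 3.4800
    (5,6) via y @ 3.7297
    (5,7) via y @ 4.8844
    (6,7) via x @ 5.4800
    (6,8) via y @ 6.0391
    (6,9) via y @ 7.1938  # hit
  → r_3 = 7.1938
beam 4: φ=135°, α=150°
  direction (-0.8660, 0.5000); cell (3,2); t to first gridline: x 0.3002, y 0.4600 (then +1.1547 / +2.0000)
    (2,2) via x @ 0.3002
    (2,3) via y @ 0.4600
    (1,3) via x @ 1.4549
    (1,4) via y @ 2.4600
    (0,4) via x @ 2.6096  # hit
  → r_4 = 2.6096

ranges = [2.0438, 3.1639, 7.1938, 2.6096]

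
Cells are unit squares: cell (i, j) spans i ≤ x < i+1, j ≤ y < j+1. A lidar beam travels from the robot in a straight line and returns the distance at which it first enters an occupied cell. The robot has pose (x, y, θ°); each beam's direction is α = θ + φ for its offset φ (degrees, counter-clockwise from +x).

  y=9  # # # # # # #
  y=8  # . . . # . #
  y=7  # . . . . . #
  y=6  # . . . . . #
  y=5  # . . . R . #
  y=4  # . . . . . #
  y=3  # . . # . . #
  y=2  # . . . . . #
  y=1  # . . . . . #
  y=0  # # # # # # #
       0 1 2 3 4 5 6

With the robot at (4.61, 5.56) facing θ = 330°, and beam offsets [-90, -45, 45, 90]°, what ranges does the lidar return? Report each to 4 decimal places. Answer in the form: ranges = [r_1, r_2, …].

beam 1: φ=-90°, α=240°
  direction (-0.5000, -0.8660); cell (4,5); t to first gridline: x 1.2200, y 0.6466 (then +2.0000 / +1.1547)
    (4,4) via y @ 0.6466
    (3,4) via x @ 1.2200
    (3,3) via y @ 1.8013  # hit
  → r_1 = 1.8013
beam 2: φ=-45°, α=285°
  direction (0.2588, -0.9659); cell (4,5); t to first gridline: x 1.5068, y 0.5798 (then +3.8637 / +1.0353)
    (4,4) via y @ 0.5798
    (5,4) via x @ 1.5068
    (5,3) via y @ 1.6150
    (5,2) via y @ 2.6503
    (5,1) via y @ 3.6856
    (5,0) via y @ 4.7209  # hit
  → r_2 = 4.7209
beam 3: φ=45°, α=15°
  direction (0.9659, 0.2588); cell (4,5); t to first gridline: x 0.4038, y 1.7000 (then +1.0353 / +3.8637)
    (5,5) via x @ 0.4038
    (6,5) via x @ 1.4390  # hit
  → r_3 = 1.4390
beam 4: φ=90°, α=60°
  direction (0.5000, 0.8660); cell (4,5); t to first gridline: x 0.7800, y 0.5081 (then +2.0000 / +1.1547)
    (4,6) via y @ 0.5081
    (5,6) via x @ 0.7800
    (5,7) via y @ 1.6628
    (6,7) via x @ 2.7800  # hit
  → r_4 = 2.7800

ranges = [1.8013, 4.7209, 1.4390, 2.7800]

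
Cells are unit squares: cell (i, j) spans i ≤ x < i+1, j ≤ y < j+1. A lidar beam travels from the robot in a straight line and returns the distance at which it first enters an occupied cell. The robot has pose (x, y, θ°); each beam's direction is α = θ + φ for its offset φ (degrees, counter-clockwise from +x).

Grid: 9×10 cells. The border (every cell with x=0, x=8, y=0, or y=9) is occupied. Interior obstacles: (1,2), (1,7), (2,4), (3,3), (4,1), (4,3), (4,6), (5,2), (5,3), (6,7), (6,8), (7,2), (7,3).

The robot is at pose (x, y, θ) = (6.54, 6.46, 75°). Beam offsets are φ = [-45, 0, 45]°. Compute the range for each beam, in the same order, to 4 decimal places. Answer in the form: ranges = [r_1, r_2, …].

ranges = [1.6859, 0.5590, 0.6235]

beam 1: φ=-45°, α=30°
  cosα=0.8660 sinα=0.5000 | (6,6) | tMaxX 0.5312 tMaxY 1.0800 | tΔX 1.1547 tΔY 2.0000
    t=0.5312 [x] (7,6)
    t=1.0800 [y] (7,7)
    t=1.6859 [x] (8,7) — stop
  → r_1 = 1.6859
beam 2: φ=0°, α=75°
  cosα=0.2588 sinα=0.9659 | (6,6) | tMaxX 1.7773 tMaxY 0.5590 | tΔX 3.8637 tΔY 1.0353
    t=0.5590 [y] (6,7) — stop
  → r_2 = 0.5590
beam 3: φ=45°, α=120°
  cosα=-0.5000 sinα=0.8660 | (6,6) | tMaxX 1.0800 tMaxY 0.6235 | tΔX 2.0000 tΔY 1.1547
    t=0.6235 [y] (6,7) — stop
  → r_3 = 0.6235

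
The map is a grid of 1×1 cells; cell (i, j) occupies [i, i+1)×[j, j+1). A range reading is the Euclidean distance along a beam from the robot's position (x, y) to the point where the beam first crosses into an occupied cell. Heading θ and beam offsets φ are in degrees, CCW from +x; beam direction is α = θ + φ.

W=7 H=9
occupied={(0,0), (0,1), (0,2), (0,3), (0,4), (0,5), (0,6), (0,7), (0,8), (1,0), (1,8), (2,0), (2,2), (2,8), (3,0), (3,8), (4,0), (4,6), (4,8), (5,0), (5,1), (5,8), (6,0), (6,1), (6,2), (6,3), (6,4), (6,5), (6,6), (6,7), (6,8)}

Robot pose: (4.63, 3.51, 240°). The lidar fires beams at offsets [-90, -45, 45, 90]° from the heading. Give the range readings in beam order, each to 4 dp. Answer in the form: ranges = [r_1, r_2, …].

ranges = [4.1916, 1.9705, 1.5633, 1.5819]

beam 1: φ=-90°, α=150°
  d=(-0.8660,0.5000)  start (4,3)  tX=0.7275 tY=0.9800  stride 1/|dx|=1.1547 1/|dy|=2.0000
    cross x-line → (3,3), t=0.7275
    cross y-line → (3,4), t=0.9800
    cross x-line → (2,4), t=1.8822
    cross y-line → (2,5), t=2.9800
    cross x-line → (1,5), t=3.0369
    cross x-line → (0,5), t=4.1916 (wall)
  → r_1 = 4.1916
beam 2: φ=-45°, α=195°
  d=(-0.9659,-0.2588)  start (4,3)  tX=0.6522 tY=1.9705  stride 1/|dx|=1.0353 1/|dy|=3.8637
    cross x-line → (3,3), t=0.6522
    cross x-line → (2,3), t=1.6875
    cross y-line → (2,2), t=1.9705 (wall)
  → r_2 = 1.9705
beam 3: φ=45°, α=285°
  d=(0.2588,-0.9659)  start (4,3)  tX=1.4296 tY=0.5280  stride 1/|dx|=3.8637 1/|dy|=1.0353
    cross y-line → (4,2), t=0.5280
    cross x-line → (5,2), t=1.4296
    cross y-line → (5,1), t=1.5633 (wall)
  → r_3 = 1.5633
beam 4: φ=90°, α=330°
  d=(0.8660,-0.5000)  start (4,3)  tX=0.4272 tY=1.0200  stride 1/|dx|=1.1547 1/|dy|=2.0000
    cross x-line → (5,3), t=0.4272
    cross y-line → (5,2), t=1.0200
    cross x-line → (6,2), t=1.5819 (wall)
  → r_4 = 1.5819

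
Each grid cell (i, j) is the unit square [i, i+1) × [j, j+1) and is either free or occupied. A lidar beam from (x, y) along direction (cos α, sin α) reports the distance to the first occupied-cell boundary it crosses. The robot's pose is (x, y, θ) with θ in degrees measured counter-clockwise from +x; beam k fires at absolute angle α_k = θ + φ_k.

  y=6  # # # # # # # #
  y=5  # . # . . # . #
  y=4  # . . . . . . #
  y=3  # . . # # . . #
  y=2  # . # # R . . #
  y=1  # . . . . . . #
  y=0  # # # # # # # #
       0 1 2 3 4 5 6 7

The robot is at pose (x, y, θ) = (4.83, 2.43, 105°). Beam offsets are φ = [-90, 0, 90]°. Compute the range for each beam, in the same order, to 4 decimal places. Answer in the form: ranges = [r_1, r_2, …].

beam 1: φ=-90°, α=15°
  d=(0.9659,0.2588)  start (4,2)  tX=0.1760 tY=2.2023  stride 1/|dx|=1.0353 1/|dy|=3.8637
    cross x-line → (5,2), t=0.1760
    cross x-line → (6,2), t=1.2113
    cross y-line → (6,3), t=2.2023
    cross x-line → (7,3), t=2.2465 (wall)
  → r_1 = 2.2465
beam 2: φ=0°, α=105°
  d=(-0.2588,0.9659)  start (4,2)  tX=3.2069 tY=0.5901  stride 1/|dx|=3.8637 1/|dy|=1.0353
    cross y-line → (4,3), t=0.5901 (wall)
  → r_2 = 0.5901
beam 3: φ=90°, α=195°
  d=(-0.9659,-0.2588)  start (4,2)  tX=0.8593 tY=1.6614  stride 1/|dx|=1.0353 1/|dy|=3.8637
    cross x-line → (3,2), t=0.8593 (wall)
  → r_3 = 0.8593

ranges = [2.2465, 0.5901, 0.8593]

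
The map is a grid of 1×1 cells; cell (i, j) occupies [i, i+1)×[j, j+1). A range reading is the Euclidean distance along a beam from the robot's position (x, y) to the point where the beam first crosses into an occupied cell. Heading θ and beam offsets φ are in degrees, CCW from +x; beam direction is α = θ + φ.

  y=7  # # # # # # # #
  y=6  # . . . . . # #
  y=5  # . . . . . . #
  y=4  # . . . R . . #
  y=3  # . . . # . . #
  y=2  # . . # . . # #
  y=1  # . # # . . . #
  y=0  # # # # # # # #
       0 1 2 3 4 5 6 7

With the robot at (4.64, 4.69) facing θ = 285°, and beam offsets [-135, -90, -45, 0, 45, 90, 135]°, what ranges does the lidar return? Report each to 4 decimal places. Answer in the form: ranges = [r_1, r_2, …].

ranges = [4.2031, 3.7684, 0.7967, 0.7143, 2.7251, 2.4433, 2.6674]

beam 1: φ=-135°, α=150°
  d=(-0.8660,0.5000)  start (4,4)  tX=0.7390 tY=0.6200  stride 1/|dx|=1.1547 1/|dy|=2.0000
    cross y-line → (4,5), t=0.6200
    cross x-line → (3,5), t=0.7390
    cross x-line → (2,5), t=1.8937
    cross y-line → (2,6), t=2.6200
    cross x-line → (1,6), t=3.0484
    cross x-line → (0,6), t=4.2031 (wall)
  → r_1 = 4.2031
beam 2: φ=-90°, α=195°
  d=(-0.9659,-0.2588)  start (4,4)  tX=0.6626 tY=2.6660  stride 1/|dx|=1.0353 1/|dy|=3.8637
    cross x-line → (3,4), t=0.6626
    cross x-line → (2,4), t=1.6979
    cross y-line → (2,3), t=2.6660
    cross x-line → (1,3), t=2.7331
    cross x-line → (0,3), t=3.7684 (wall)
  → r_2 = 3.7684
beam 3: φ=-45°, α=240°
  d=(-0.5000,-0.8660)  start (4,4)  tX=1.2800 tY=0.7967  stride 1/|dx|=2.0000 1/|dy|=1.1547
    cross y-line → (4,3), t=0.7967 (wall)
  → r_3 = 0.7967
beam 4: φ=0°, α=285°
  d=(0.2588,-0.9659)  start (4,4)  tX=1.3909 tY=0.7143  stride 1/|dx|=3.8637 1/|dy|=1.0353
    cross y-line → (4,3), t=0.7143 (wall)
  → r_4 = 0.7143
beam 5: φ=45°, α=330°
  d=(0.8660,-0.5000)  start (4,4)  tX=0.4157 tY=1.3800  stride 1/|dx|=1.1547 1/|dy|=2.0000
    cross x-line → (5,4), t=0.4157
    cross y-line → (5,3), t=1.3800
    cross x-line → (6,3), t=1.5704
    cross x-line → (7,3), t=2.7251 (wall)
  → r_5 = 2.7251
beam 6: φ=90°, α=15°
  d=(0.9659,0.2588)  start (4,4)  tX=0.3727 tY=1.1977  stride 1/|dx|=1.0353 1/|dy|=3.8637
    cross x-line → (5,4), t=0.3727
    cross y-line → (5,5), t=1.1977
    cross x-line → (6,5), t=1.4080
    cross x-line → (7,5), t=2.4433 (wall)
  → r_6 = 2.4433
beam 7: φ=135°, α=60°
  d=(0.5000,0.8660)  start (4,4)  tX=0.7200 tY=0.3580  stride 1/|dx|=2.0000 1/|dy|=1.1547
    cross y-line → (4,5), t=0.3580
    cross x-line → (5,5), t=0.7200
    cross y-line → (5,6), t=1.5127
    cross y-line → (5,7), t=2.6674 (wall)
  → r_7 = 2.6674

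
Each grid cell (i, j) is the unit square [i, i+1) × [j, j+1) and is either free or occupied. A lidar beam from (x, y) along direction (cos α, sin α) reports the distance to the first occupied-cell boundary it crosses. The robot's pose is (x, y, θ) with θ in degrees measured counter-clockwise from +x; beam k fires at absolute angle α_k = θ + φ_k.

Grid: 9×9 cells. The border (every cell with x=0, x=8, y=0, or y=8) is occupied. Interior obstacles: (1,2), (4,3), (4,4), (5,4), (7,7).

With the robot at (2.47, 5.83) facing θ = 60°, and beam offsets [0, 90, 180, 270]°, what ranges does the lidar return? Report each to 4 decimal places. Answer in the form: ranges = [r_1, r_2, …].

ranges = [2.5057, 1.6974, 2.9400, 1.7667]

beam 1: φ=0°, α=60°
  direction (0.5000, 0.8660); cell (2,5); t to first gridline: x 1.0600, y 0.1963 (then +2.0000 / +1.1547)
    (2,6) via y @ 0.1963
    (3,6) via x @ 1.0600
    (3,7) via y @ 1.3510
    (3,8) via y @ 2.5057  # hit
  → r_1 = 2.5057
beam 2: φ=90°, α=150°
  direction (-0.8660, 0.5000); cell (2,5); t to first gridline: x 0.5427, y 0.3400 (then +1.1547 / +2.0000)
    (2,6) via y @ 0.3400
    (1,6) via x @ 0.5427
    (0,6) via x @ 1.6974  # hit
  → r_2 = 1.6974
beam 3: φ=180°, α=240°
  direction (-0.5000, -0.8660); cell (2,5); t to first gridline: x 0.9400, y 0.9584 (then +2.0000 / +1.1547)
    (1,5) via x @ 0.9400
    (1,4) via y @ 0.9584
    (1,3) via y @ 2.1131
    (0,3) via x @ 2.9400  # hit
  → r_3 = 2.9400
beam 4: φ=270°, α=330°
  direction (0.8660, -0.5000); cell (2,5); t to first gridline: x 0.6120, y 1.6600 (then +1.1547 / +2.0000)
    (3,5) via x @ 0.6120
    (3,4) via y @ 1.6600
    (4,4) via x @ 1.7667  # hit
  → r_4 = 1.7667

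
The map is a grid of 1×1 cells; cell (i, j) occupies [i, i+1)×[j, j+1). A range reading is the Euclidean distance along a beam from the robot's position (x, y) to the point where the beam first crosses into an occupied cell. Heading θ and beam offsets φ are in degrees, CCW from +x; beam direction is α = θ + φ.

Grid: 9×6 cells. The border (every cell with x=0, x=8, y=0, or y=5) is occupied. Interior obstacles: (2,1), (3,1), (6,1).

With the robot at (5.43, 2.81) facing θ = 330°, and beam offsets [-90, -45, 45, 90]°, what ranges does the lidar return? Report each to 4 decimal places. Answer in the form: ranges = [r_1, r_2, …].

ranges = [2.0900, 1.8738, 2.6607, 2.5288]

beam 1: φ=-90°, α=240°
  d=(-0.5000,-0.8660)  start (5,2)  tX=0.8600 tY=0.9353  stride 1/|dx|=2.0000 1/|dy|=1.1547
    cross x-line → (4,2), t=0.8600
    cross y-line → (4,1), t=0.9353
    cross y-line → (4,0), t=2.0900 (wall)
  → r_1 = 2.0900
beam 2: φ=-45°, α=285°
  d=(0.2588,-0.9659)  start (5,2)  tX=2.2023 tY=0.8386  stride 1/|dx|=3.8637 1/|dy|=1.0353
    cross y-line → (5,1), t=0.8386
    cross y-line → (5,0), t=1.8738 (wall)
  → r_2 = 1.8738
beam 3: φ=45°, α=15°
  d=(0.9659,0.2588)  start (5,2)  tX=0.5901 tY=0.7341  stride 1/|dx|=1.0353 1/|dy|=3.8637
    cross x-line → (6,2), t=0.5901
    cross y-line → (6,3), t=0.7341
    cross x-line → (7,3), t=1.6254
    cross x-line → (8,3), t=2.6607 (wall)
  → r_3 = 2.6607
beam 4: φ=90°, α=60°
  d=(0.5000,0.8660)  start (5,2)  tX=1.1400 tY=0.2194  stride 1/|dx|=2.0000 1/|dy|=1.1547
    cross y-line → (5,3), t=0.2194
    cross x-line → (6,3), t=1.1400
    cross y-line → (6,4), t=1.3741
    cross y-line → (6,5), t=2.5288 (wall)
  → r_4 = 2.5288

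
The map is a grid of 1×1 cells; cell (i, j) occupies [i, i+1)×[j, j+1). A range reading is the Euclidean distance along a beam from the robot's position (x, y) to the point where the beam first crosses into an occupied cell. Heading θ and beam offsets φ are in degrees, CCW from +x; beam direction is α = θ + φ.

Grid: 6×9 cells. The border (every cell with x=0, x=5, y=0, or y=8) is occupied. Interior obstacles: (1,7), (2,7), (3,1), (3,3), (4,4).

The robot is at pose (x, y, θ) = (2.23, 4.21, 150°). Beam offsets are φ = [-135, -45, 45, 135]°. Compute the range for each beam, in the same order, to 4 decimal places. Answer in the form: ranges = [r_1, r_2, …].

ranges = [1.8324, 2.8884, 1.2734, 2.9751]

beam 1: φ=-135°, α=15°
  d=(0.9659,0.2588)  start (2,4)  tX=0.7972 tY=3.0523  stride 1/|dx|=1.0353 1/|dy|=3.8637
    cross x-line → (3,4), t=0.7972
    cross x-line → (4,4), t=1.8324 (wall)
  → r_1 = 1.8324
beam 2: φ=-45°, α=105°
  d=(-0.2588,0.9659)  start (2,4)  tX=0.8887 tY=0.8179  stride 1/|dx|=3.8637 1/|dy|=1.0353
    cross y-line → (2,5), t=0.8179
    cross x-line → (1,5), t=0.8887
    cross y-line → (1,6), t=1.8531
    cross y-line → (1,7), t=2.8884 (wall)
  → r_2 = 2.8884
beam 3: φ=45°, α=195°
  d=(-0.9659,-0.2588)  start (2,4)  tX=0.2381 tY=0.8114  stride 1/|dx|=1.0353 1/|dy|=3.8637
    cross x-line → (1,4), t=0.2381
    cross y-line → (1,3), t=0.8114
    cross x-line → (0,3), t=1.2734 (wall)
  → r_3 = 1.2734
beam 4: φ=135°, α=285°
  d=(0.2588,-0.9659)  start (2,4)  tX=2.9751 tY=0.2174  stride 1/|dx|=3.8637 1/|dy|=1.0353
    cross y-line → (2,3), t=0.2174
    cross y-line → (2,2), t=1.2527
    cross y-line → (2,1), t=2.2880
    cross x-line → (3,1), t=2.9751 (wall)
  → r_4 = 2.9751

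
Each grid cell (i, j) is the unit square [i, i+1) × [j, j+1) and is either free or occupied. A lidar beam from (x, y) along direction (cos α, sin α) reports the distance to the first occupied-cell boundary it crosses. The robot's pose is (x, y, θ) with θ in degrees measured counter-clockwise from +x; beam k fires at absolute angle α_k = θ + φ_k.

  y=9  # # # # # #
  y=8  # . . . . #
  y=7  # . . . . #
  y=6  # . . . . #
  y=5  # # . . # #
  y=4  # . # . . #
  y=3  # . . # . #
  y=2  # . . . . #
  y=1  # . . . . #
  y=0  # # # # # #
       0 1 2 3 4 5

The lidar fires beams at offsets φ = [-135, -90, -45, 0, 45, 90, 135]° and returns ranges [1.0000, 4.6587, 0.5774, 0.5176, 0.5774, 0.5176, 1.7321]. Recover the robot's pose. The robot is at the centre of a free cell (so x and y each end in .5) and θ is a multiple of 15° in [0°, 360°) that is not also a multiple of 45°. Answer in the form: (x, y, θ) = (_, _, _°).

(x, y, θ) = (3.5, 4.5, 195°)

Candidates: 28 free-cell centres × 16 headings = 448 poses. Raycast each; keep the one whose scan matches to 4 dp.
  (1.5, 8.5, 30°): beam 1 = 1.9319 ≠ 1.0000 ✗
  (1.5, 4.5, 150°): beam 1 = 0.5176 ≠ 1.0000 ✗
  (4.5, 7.5, 195°): beam 2 = 1.5529 ≠ 4.6587 ✗
  (1.5, 4.5, 105°): beam 1 = 0.5774 ≠ 1.0000 ✗
  (4.5, 7.5, 150°): beam 1 = 0.5176 ≠ 1.0000 ✗
  …
  (3.5, 4.5, 195°): r_1=1.0000, r_2=4.6587, r_3=0.5774, r_4=0.5176, r_5=0.5774, r_6=0.5176, r_7=1.7321 — all match ✓
Unique over the lattice → pose = (3.5, 4.5, 195°).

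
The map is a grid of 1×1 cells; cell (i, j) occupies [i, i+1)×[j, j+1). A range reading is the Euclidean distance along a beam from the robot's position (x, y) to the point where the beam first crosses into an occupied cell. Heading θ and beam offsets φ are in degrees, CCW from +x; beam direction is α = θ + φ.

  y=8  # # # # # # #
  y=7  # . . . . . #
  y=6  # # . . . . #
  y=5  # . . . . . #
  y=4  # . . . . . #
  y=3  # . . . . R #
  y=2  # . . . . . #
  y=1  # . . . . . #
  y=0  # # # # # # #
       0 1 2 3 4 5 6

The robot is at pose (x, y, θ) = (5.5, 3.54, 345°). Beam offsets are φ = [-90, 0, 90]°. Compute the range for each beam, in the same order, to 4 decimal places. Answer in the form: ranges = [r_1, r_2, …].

ranges = [2.6296, 0.5176, 1.9319]

beam 1: φ=-90°, α=255°
  dir = (cos 255°, sin 255°) = (-0.2588, -0.9659); from cell (5,3)
  next x-line at t=1.9319, next y-line at t=0.5590; Δt_x=3.8637, Δt_y=1.0353
    y: enter (5,2) at t=0.5590
    y: enter (5,1) at t=1.5943
    x: enter (4,1) at t=1.9319
    y: enter (4,0) at t=2.6296 ← occupied
  → r_1 = 2.6296
beam 2: φ=0°, α=345°
  dir = (cos 345°, sin 345°) = (0.9659, -0.2588); from cell (5,3)
  next x-line at t=0.5176, next y-line at t=2.0864; Δt_x=1.0353, Δt_y=3.8637
    x: enter (6,3) at t=0.5176 ← occupied
  → r_2 = 0.5176
beam 3: φ=90°, α=75°
  dir = (cos 75°, sin 75°) = (0.2588, 0.9659); from cell (5,3)
  next x-line at t=1.9319, next y-line at t=0.4762; Δt_x=3.8637, Δt_y=1.0353
    y: enter (5,4) at t=0.4762
    y: enter (5,5) at t=1.5115
    x: enter (6,5) at t=1.9319 ← occupied
  → r_3 = 1.9319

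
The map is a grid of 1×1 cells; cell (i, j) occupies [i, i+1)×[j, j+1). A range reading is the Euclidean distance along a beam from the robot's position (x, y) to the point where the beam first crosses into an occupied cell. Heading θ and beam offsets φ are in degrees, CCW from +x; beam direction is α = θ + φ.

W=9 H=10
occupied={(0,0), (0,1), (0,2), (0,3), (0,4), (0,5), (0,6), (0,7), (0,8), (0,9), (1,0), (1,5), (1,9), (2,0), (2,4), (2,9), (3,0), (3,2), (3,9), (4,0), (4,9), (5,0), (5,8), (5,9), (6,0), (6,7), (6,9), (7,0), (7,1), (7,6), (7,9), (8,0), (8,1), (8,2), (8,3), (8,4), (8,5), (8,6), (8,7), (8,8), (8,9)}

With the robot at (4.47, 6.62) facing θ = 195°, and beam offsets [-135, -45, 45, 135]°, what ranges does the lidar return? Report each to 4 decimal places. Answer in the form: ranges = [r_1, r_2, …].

beam 1: φ=-135°, α=60°
  cosα=0.5000 sinα=0.8660 | (4,6) | tMaxX 1.0600 tMaxY 0.4388 | tΔX 2.0000 tΔY 1.1547
    t=0.4388 [y] (4,7)
    t=1.0600 [x] (5,7)
    t=1.5935 [y] (5,8) — stop
  → r_1 = 1.5935
beam 2: φ=-45°, α=150°
  cosα=-0.8660 sinα=0.5000 | (4,6) | tMaxX 0.5427 tMaxY 0.7600 | tΔX 1.1547 tΔY 2.0000
    t=0.5427 [x] (3,6)
    t=0.7600 [y] (3,7)
    t=1.6974 [x] (2,7)
    t=2.7600 [y] (2,8)
    t=2.8521 [x] (1,8)
    t=4.0068 [x] (0,8) — stop
  → r_2 = 4.0068
beam 3: φ=45°, α=240°
  cosα=-0.5000 sinα=-0.8660 | (4,6) | tMaxX 0.9400 tMaxY 0.7159 | tΔX 2.0000 tΔY 1.1547
    t=0.7159 [y] (4,5)
    t=0.9400 [x] (3,5)
    t=1.8706 [y] (3,4)
    t=2.9400 [x] (2,4) — stop
  → r_3 = 2.9400
beam 4: φ=135°, α=330°
  cosα=0.8660 sinα=-0.5000 | (4,6) | tMaxX 0.6120 tMaxY 1.2400 | tΔX 1.1547 tΔY 2.0000
    t=0.6120 [x] (5,6)
    t=1.2400 [y] (5,5)
    t=1.7667 [x] (6,5)
    t=2.9214 [x] (7,5)
    t=3.2400 [y] (7,4)
    t=4.0761 [x] (8,4) — stop
  → r_4 = 4.0761

ranges = [1.5935, 4.0068, 2.9400, 4.0761]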